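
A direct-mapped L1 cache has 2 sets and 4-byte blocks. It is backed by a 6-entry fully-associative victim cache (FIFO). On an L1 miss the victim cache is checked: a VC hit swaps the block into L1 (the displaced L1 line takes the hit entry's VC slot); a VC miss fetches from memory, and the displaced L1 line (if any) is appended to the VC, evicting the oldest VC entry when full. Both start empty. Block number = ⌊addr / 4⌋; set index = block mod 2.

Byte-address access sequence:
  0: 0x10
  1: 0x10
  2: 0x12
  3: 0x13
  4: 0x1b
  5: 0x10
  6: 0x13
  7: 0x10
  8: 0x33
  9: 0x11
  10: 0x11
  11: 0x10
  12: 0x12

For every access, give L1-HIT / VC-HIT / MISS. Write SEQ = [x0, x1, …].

SEQ = [MISS, L1-HIT, L1-HIT, L1-HIT, MISS, VC-HIT, L1-HIT, L1-HIT, MISS, VC-HIT, L1-HIT, L1-HIT, L1-HIT]

#0 0x10→b4/s0 MISS; vc=[]
#1 0x10→b4/s0 L1-HIT; vc=[]
#2 0x12→b4/s0 L1-HIT; vc=[]
#3 0x13→b4/s0 L1-HIT; vc=[]
#4 0x1b→b6/s0 MISS; vc=[4]
#5 0x10→b4/s0 VC-HIT; vc=[6]
#6 0x13→b4/s0 L1-HIT; vc=[6]
#7 0x10→b4/s0 L1-HIT; vc=[6]
#8 0x33→b12/s0 MISS; vc=[6,4]
#9 0x11→b4/s0 VC-HIT; vc=[6,12]
#10 0x11→b4/s0 L1-HIT; vc=[6,12]
#11 0x10→b4/s0 L1-HIT; vc=[6,12]
#12 0x12→b4/s0 L1-HIT; vc=[6,12]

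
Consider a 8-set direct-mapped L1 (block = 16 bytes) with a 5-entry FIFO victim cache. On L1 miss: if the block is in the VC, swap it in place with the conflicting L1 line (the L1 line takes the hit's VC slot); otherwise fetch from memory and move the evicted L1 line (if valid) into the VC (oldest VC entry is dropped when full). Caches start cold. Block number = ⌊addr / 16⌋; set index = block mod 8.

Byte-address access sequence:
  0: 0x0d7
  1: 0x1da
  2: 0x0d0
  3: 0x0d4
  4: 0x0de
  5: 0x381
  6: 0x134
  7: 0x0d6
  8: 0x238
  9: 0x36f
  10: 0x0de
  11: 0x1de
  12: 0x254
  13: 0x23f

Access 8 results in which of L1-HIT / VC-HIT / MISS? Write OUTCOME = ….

  [0] addr=0xd7 blk=13 s=5: MISS | VC []
  [1] addr=0x1da blk=29 s=5: MISS | VC [13]
  [2] addr=0xd0 blk=13 s=5: VC-HIT | VC [29]
  [3] addr=0xd4 blk=13 s=5: L1-HIT | VC [29]
  [4] addr=0xde blk=13 s=5: L1-HIT | VC [29]
  [5] addr=0x381 blk=56 s=0: MISS | VC [29]
  [6] addr=0x134 blk=19 s=3: MISS | VC [29]
  [7] addr=0xd6 blk=13 s=5: L1-HIT | VC [29]
  [8] addr=0x238 blk=35 s=3: MISS | VC [29, 19]
  [9] addr=0x36f blk=54 s=6: MISS | VC [29, 19]
  [10] addr=0xde blk=13 s=5: L1-HIT | VC [29, 19]
  [11] addr=0x1de blk=29 s=5: VC-HIT | VC [13, 19]
  [12] addr=0x254 blk=37 s=5: MISS | VC [13, 19, 29]
  [13] addr=0x23f blk=35 s=3: L1-HIT | VC [13, 19, 29]

OUTCOME = MISS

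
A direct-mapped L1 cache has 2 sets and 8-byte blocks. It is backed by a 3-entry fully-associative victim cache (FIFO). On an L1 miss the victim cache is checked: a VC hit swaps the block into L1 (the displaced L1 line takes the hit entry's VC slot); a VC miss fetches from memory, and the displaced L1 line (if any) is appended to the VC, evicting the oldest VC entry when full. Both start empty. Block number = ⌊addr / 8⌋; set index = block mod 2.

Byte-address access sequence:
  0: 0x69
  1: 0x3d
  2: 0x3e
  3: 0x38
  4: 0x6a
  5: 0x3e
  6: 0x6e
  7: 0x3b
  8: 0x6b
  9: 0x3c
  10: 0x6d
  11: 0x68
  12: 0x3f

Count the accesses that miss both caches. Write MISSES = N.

MISSES = 2

#0 0x69→b13/s1 MISS; vc=[]
#1 0x3d→b7/s1 MISS; vc=[13]
#2 0x3e→b7/s1 L1-HIT; vc=[13]
#3 0x38→b7/s1 L1-HIT; vc=[13]
#4 0x6a→b13/s1 VC-HIT; vc=[7]
#5 0x3e→b7/s1 VC-HIT; vc=[13]
#6 0x6e→b13/s1 VC-HIT; vc=[7]
#7 0x3b→b7/s1 VC-HIT; vc=[13]
#8 0x6b→b13/s1 VC-HIT; vc=[7]
#9 0x3c→b7/s1 VC-HIT; vc=[13]
#10 0x6d→b13/s1 VC-HIT; vc=[7]
#11 0x68→b13/s1 L1-HIT; vc=[7]
#12 0x3f→b7/s1 VC-HIT; vc=[13]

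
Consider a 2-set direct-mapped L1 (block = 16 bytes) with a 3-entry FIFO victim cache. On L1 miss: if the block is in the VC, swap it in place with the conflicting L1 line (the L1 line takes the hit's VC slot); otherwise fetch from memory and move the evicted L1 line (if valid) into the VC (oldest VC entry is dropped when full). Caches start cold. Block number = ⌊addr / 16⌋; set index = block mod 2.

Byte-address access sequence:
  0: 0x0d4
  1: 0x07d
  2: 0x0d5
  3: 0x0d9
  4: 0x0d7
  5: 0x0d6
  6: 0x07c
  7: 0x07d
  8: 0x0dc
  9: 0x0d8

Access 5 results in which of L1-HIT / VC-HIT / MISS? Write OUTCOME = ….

OUTCOME = L1-HIT

#0 0xd4→b13/s1 MISS; vc=[]
#1 0x7d→b7/s1 MISS; vc=[13]
#2 0xd5→b13/s1 VC-HIT; vc=[7]
#3 0xd9→b13/s1 L1-HIT; vc=[7]
#4 0xd7→b13/s1 L1-HIT; vc=[7]
#5 0xd6→b13/s1 L1-HIT; vc=[7]
#6 0x7c→b7/s1 VC-HIT; vc=[13]
#7 0x7d→b7/s1 L1-HIT; vc=[13]
#8 0xdc→b13/s1 VC-HIT; vc=[7]
#9 0xd8→b13/s1 L1-HIT; vc=[7]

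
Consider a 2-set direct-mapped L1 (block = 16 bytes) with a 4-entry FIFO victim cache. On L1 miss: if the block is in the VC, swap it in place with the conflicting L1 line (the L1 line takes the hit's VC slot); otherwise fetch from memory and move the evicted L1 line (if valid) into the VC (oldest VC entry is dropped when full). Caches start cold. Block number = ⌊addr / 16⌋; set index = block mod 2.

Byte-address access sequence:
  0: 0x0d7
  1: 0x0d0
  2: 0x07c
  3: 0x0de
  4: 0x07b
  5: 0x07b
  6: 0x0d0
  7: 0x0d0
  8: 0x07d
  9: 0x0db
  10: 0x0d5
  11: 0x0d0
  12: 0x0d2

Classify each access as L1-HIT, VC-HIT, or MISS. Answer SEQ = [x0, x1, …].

  [0] addr=0xd7 blk=13 s=1: MISS | VC []
  [1] addr=0xd0 blk=13 s=1: L1-HIT | VC []
  [2] addr=0x7c blk=7 s=1: MISS | VC [13]
  [3] addr=0xde blk=13 s=1: VC-HIT | VC [7]
  [4] addr=0x7b blk=7 s=1: VC-HIT | VC [13]
  [5] addr=0x7b blk=7 s=1: L1-HIT | VC [13]
  [6] addr=0xd0 blk=13 s=1: VC-HIT | VC [7]
  [7] addr=0xd0 blk=13 s=1: L1-HIT | VC [7]
  [8] addr=0x7d blk=7 s=1: VC-HIT | VC [13]
  [9] addr=0xdb blk=13 s=1: VC-HIT | VC [7]
  [10] addr=0xd5 blk=13 s=1: L1-HIT | VC [7]
  [11] addr=0xd0 blk=13 s=1: L1-HIT | VC [7]
  [12] addr=0xd2 blk=13 s=1: L1-HIT | VC [7]

SEQ = [MISS, L1-HIT, MISS, VC-HIT, VC-HIT, L1-HIT, VC-HIT, L1-HIT, VC-HIT, VC-HIT, L1-HIT, L1-HIT, L1-HIT]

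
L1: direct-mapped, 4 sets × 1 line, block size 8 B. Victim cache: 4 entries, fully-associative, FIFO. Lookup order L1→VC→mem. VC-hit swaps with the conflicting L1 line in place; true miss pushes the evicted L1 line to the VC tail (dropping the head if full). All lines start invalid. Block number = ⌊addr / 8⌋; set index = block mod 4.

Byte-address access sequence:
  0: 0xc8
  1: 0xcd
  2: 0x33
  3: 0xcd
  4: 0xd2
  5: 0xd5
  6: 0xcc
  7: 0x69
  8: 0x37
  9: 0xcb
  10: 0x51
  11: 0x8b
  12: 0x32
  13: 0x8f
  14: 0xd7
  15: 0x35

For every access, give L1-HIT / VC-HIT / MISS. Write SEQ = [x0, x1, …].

SEQ = [MISS, L1-HIT, MISS, L1-HIT, MISS, L1-HIT, L1-HIT, MISS, VC-HIT, VC-HIT, MISS, MISS, VC-HIT, L1-HIT, VC-HIT, VC-HIT]

#0 0xc8→b25/s1 MISS; vc=[]
#1 0xcd→b25/s1 L1-HIT; vc=[]
#2 0x33→b6/s2 MISS; vc=[]
#3 0xcd→b25/s1 L1-HIT; vc=[]
#4 0xd2→b26/s2 MISS; vc=[6]
#5 0xd5→b26/s2 L1-HIT; vc=[6]
#6 0xcc→b25/s1 L1-HIT; vc=[6]
#7 0x69→b13/s1 MISS; vc=[6,25]
#8 0x37→b6/s2 VC-HIT; vc=[26,25]
#9 0xcb→b25/s1 VC-HIT; vc=[26,13]
#10 0x51→b10/s2 MISS; vc=[26,13,6]
#11 0x8b→b17/s1 MISS; vc=[26,13,6,25]
#12 0x32→b6/s2 VC-HIT; vc=[26,13,10,25]
#13 0x8f→b17/s1 L1-HIT; vc=[26,13,10,25]
#14 0xd7→b26/s2 VC-HIT; vc=[6,13,10,25]
#15 0x35→b6/s2 VC-HIT; vc=[26,13,10,25]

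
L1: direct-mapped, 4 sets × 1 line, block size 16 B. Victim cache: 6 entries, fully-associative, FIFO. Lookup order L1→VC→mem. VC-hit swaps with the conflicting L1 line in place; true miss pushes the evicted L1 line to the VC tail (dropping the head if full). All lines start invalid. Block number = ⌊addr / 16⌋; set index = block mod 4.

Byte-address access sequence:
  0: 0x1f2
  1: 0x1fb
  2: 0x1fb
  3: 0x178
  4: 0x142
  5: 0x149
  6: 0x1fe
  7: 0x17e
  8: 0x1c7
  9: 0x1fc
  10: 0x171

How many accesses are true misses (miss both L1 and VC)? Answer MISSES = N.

  [0] addr=0x1f2 blk=31 s=3: MISS | VC []
  [1] addr=0x1fb blk=31 s=3: L1-HIT | VC []
  [2] addr=0x1fb blk=31 s=3: L1-HIT | VC []
  [3] addr=0x178 blk=23 s=3: MISS | VC [31]
  [4] addr=0x142 blk=20 s=0: MISS | VC [31]
  [5] addr=0x149 blk=20 s=0: L1-HIT | VC [31]
  [6] addr=0x1fe blk=31 s=3: VC-HIT | VC [23]
  [7] addr=0x17e blk=23 s=3: VC-HIT | VC [31]
  [8] addr=0x1c7 blk=28 s=0: MISS | VC [31, 20]
  [9] addr=0x1fc blk=31 s=3: VC-HIT | VC [23, 20]
  [10] addr=0x171 blk=23 s=3: VC-HIT | VC [31, 20]

MISSES = 4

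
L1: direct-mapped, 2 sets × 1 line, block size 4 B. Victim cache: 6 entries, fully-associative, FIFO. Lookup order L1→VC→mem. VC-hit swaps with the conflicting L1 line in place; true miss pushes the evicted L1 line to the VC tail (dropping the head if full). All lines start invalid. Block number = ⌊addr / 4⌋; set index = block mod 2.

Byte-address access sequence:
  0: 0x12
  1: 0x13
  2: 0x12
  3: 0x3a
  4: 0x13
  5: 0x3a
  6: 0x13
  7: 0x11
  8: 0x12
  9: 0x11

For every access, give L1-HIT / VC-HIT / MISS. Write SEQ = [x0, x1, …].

0: 0x12 (blk 4, set 0) → MISS  vc=[]
1: 0x13 (blk 4, set 0) → L1-HIT  vc=[]
2: 0x12 (blk 4, set 0) → L1-HIT  vc=[]
3: 0x3a (blk 14, set 0) → MISS  vc=[4]
4: 0x13 (blk 4, set 0) → VC-HIT  vc=[14]
5: 0x3a (blk 14, set 0) → VC-HIT  vc=[4]
6: 0x13 (blk 4, set 0) → VC-HIT  vc=[14]
7: 0x11 (blk 4, set 0) → L1-HIT  vc=[14]
8: 0x12 (blk 4, set 0) → L1-HIT  vc=[14]
9: 0x11 (blk 4, set 0) → L1-HIT  vc=[14]

SEQ = [MISS, L1-HIT, L1-HIT, MISS, VC-HIT, VC-HIT, VC-HIT, L1-HIT, L1-HIT, L1-HIT]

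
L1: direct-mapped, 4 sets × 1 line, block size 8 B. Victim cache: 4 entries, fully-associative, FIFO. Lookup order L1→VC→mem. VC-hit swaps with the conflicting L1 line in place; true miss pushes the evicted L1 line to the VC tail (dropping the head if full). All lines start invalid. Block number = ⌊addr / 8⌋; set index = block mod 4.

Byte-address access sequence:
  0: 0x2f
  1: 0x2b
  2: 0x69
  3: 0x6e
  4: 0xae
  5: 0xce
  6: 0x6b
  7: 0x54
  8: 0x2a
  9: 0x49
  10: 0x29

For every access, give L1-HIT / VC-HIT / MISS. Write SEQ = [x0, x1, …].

0: 0x2f (blk 5, set 1) → MISS  vc=[]
1: 0x2b (blk 5, set 1) → L1-HIT  vc=[]
2: 0x69 (blk 13, set 1) → MISS  vc=[5]
3: 0x6e (blk 13, set 1) → L1-HIT  vc=[5]
4: 0xae (blk 21, set 1) → MISS  vc=[5, 13]
5: 0xce (blk 25, set 1) → MISS  vc=[5, 13, 21]
6: 0x6b (blk 13, set 1) → VC-HIT  vc=[5, 25, 21]
7: 0x54 (blk 10, set 2) → MISS  vc=[5, 25, 21]
8: 0x2a (blk 5, set 1) → VC-HIT  vc=[13, 25, 21]
9: 0x49 (blk 9, set 1) → MISS  vc=[13, 25, 21, 5]
10: 0x29 (blk 5, set 1) → VC-HIT  vc=[13, 25, 21, 9]

SEQ = [MISS, L1-HIT, MISS, L1-HIT, MISS, MISS, VC-HIT, MISS, VC-HIT, MISS, VC-HIT]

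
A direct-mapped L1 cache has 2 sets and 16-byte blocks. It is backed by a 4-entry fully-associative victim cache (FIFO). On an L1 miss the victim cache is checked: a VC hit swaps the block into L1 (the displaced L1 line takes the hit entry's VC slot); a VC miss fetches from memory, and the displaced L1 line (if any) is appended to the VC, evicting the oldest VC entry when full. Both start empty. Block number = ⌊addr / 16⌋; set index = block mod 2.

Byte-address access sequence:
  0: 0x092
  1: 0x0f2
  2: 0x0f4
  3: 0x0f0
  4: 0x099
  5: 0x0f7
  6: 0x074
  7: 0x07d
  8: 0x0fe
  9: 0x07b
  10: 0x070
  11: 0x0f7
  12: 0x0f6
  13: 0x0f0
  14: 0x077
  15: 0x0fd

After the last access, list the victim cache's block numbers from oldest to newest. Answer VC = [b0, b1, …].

0: 0x92 (blk 9, set 1) → MISS  vc=[]
1: 0xf2 (blk 15, set 1) → MISS  vc=[9]
2: 0xf4 (blk 15, set 1) → L1-HIT  vc=[9]
3: 0xf0 (blk 15, set 1) → L1-HIT  vc=[9]
4: 0x99 (blk 9, set 1) → VC-HIT  vc=[15]
5: 0xf7 (blk 15, set 1) → VC-HIT  vc=[9]
6: 0x74 (blk 7, set 1) → MISS  vc=[9, 15]
7: 0x7d (blk 7, set 1) → L1-HIT  vc=[9, 15]
8: 0xfe (blk 15, set 1) → VC-HIT  vc=[9, 7]
9: 0x7b (blk 7, set 1) → VC-HIT  vc=[9, 15]
10: 0x70 (blk 7, set 1) → L1-HIT  vc=[9, 15]
11: 0xf7 (blk 15, set 1) → VC-HIT  vc=[9, 7]
12: 0xf6 (blk 15, set 1) → L1-HIT  vc=[9, 7]
13: 0xf0 (blk 15, set 1) → L1-HIT  vc=[9, 7]
14: 0x77 (blk 7, set 1) → VC-HIT  vc=[9, 15]
15: 0xfd (blk 15, set 1) → VC-HIT  vc=[9, 7]

VC = [9, 7]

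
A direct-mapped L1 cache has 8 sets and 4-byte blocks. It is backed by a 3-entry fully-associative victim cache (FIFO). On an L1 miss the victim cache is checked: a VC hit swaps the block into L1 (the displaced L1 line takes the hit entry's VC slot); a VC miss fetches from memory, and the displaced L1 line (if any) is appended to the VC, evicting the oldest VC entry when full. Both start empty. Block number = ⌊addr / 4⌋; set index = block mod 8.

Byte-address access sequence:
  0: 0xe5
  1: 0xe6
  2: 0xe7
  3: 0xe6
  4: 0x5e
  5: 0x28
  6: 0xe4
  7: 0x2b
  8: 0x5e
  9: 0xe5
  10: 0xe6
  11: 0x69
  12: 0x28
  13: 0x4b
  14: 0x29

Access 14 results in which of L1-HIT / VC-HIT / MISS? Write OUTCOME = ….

#0 0xe5→b57/s1 MISS; vc=[]
#1 0xe6→b57/s1 L1-HIT; vc=[]
#2 0xe7→b57/s1 L1-HIT; vc=[]
#3 0xe6→b57/s1 L1-HIT; vc=[]
#4 0x5e→b23/s7 MISS; vc=[]
#5 0x28→b10/s2 MISS; vc=[]
#6 0xe4→b57/s1 L1-HIT; vc=[]
#7 0x2b→b10/s2 L1-HIT; vc=[]
#8 0x5e→b23/s7 L1-HIT; vc=[]
#9 0xe5→b57/s1 L1-HIT; vc=[]
#10 0xe6→b57/s1 L1-HIT; vc=[]
#11 0x69→b26/s2 MISS; vc=[10]
#12 0x28→b10/s2 VC-HIT; vc=[26]
#13 0x4b→b18/s2 MISS; vc=[26,10]
#14 0x29→b10/s2 VC-HIT; vc=[26,18]

OUTCOME = VC-HIT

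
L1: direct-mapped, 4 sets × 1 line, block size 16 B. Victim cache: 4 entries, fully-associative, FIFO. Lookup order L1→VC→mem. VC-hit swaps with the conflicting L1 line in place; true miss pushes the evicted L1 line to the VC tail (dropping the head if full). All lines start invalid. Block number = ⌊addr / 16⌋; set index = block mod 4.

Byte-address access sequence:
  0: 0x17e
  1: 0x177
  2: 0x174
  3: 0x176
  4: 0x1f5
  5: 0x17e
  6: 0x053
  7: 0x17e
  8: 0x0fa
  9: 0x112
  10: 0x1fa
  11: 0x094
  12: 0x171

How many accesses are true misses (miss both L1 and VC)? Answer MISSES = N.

MISSES = 6

0: 0x17e (blk 23, set 3) → MISS  vc=[]
1: 0x177 (blk 23, set 3) → L1-HIT  vc=[]
2: 0x174 (blk 23, set 3) → L1-HIT  vc=[]
3: 0x176 (blk 23, set 3) → L1-HIT  vc=[]
4: 0x1f5 (blk 31, set 3) → MISS  vc=[23]
5: 0x17e (blk 23, set 3) → VC-HIT  vc=[31]
6: 0x53 (blk 5, set 1) → MISS  vc=[31]
7: 0x17e (blk 23, set 3) → L1-HIT  vc=[31]
8: 0xfa (blk 15, set 3) → MISS  vc=[31, 23]
9: 0x112 (blk 17, set 1) → MISS  vc=[31, 23, 5]
10: 0x1fa (blk 31, set 3) → VC-HIT  vc=[15, 23, 5]
11: 0x94 (blk 9, set 1) → MISS  vc=[15, 23, 5, 17]
12: 0x171 (blk 23, set 3) → VC-HIT  vc=[15, 31, 5, 17]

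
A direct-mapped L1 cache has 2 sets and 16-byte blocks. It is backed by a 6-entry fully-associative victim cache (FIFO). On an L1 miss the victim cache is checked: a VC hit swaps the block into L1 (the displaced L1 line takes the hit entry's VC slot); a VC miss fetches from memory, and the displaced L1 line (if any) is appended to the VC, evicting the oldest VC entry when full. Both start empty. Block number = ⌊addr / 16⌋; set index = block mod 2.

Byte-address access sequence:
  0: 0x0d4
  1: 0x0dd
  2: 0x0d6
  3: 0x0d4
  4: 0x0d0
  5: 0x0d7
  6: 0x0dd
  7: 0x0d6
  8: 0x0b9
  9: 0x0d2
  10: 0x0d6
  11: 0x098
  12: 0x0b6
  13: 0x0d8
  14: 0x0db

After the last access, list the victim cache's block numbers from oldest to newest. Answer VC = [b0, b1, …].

VC = [9, 11]

  [0] addr=0xd4 blk=13 s=1: MISS | VC []
  [1] addr=0xdd blk=13 s=1: L1-HIT | VC []
  [2] addr=0xd6 blk=13 s=1: L1-HIT | VC []
  [3] addr=0xd4 blk=13 s=1: L1-HIT | VC []
  [4] addr=0xd0 blk=13 s=1: L1-HIT | VC []
  [5] addr=0xd7 blk=13 s=1: L1-HIT | VC []
  [6] addr=0xdd blk=13 s=1: L1-HIT | VC []
  [7] addr=0xd6 blk=13 s=1: L1-HIT | VC []
  [8] addr=0xb9 blk=11 s=1: MISS | VC [13]
  [9] addr=0xd2 blk=13 s=1: VC-HIT | VC [11]
  [10] addr=0xd6 blk=13 s=1: L1-HIT | VC [11]
  [11] addr=0x98 blk=9 s=1: MISS | VC [11, 13]
  [12] addr=0xb6 blk=11 s=1: VC-HIT | VC [9, 13]
  [13] addr=0xd8 blk=13 s=1: VC-HIT | VC [9, 11]
  [14] addr=0xdb blk=13 s=1: L1-HIT | VC [9, 11]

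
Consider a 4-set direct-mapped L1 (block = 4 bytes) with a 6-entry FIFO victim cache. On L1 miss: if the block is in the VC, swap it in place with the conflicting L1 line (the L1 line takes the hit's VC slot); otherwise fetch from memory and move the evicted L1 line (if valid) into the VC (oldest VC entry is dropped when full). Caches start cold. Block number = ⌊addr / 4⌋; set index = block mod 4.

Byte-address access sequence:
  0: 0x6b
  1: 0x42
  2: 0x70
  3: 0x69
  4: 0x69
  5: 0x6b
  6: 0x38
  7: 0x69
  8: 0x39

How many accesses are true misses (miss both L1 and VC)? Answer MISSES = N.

#0 0x6b→b26/s2 MISS; vc=[]
#1 0x42→b16/s0 MISS; vc=[]
#2 0x70→b28/s0 MISS; vc=[16]
#3 0x69→b26/s2 L1-HIT; vc=[16]
#4 0x69→b26/s2 L1-HIT; vc=[16]
#5 0x6b→b26/s2 L1-HIT; vc=[16]
#6 0x38→b14/s2 MISS; vc=[16,26]
#7 0x69→b26/s2 VC-HIT; vc=[16,14]
#8 0x39→b14/s2 VC-HIT; vc=[16,26]

MISSES = 4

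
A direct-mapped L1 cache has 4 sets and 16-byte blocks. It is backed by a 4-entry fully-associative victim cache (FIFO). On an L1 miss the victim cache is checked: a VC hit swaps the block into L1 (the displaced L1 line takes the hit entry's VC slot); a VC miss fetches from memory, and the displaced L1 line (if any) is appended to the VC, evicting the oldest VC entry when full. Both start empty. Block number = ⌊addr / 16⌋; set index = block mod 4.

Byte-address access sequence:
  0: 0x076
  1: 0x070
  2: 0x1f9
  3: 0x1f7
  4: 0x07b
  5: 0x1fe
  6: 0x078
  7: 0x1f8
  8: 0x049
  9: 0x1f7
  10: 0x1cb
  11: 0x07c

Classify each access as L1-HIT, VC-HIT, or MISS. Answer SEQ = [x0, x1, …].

SEQ = [MISS, L1-HIT, MISS, L1-HIT, VC-HIT, VC-HIT, VC-HIT, VC-HIT, MISS, L1-HIT, MISS, VC-HIT]

  [0] addr=0x76 blk=7 s=3: MISS | VC []
  [1] addr=0x70 blk=7 s=3: L1-HIT | VC []
  [2] addr=0x1f9 blk=31 s=3: MISS | VC [7]
  [3] addr=0x1f7 blk=31 s=3: L1-HIT | VC [7]
  [4] addr=0x7b blk=7 s=3: VC-HIT | VC [31]
  [5] addr=0x1fe blk=31 s=3: VC-HIT | VC [7]
  [6] addr=0x78 blk=7 s=3: VC-HIT | VC [31]
  [7] addr=0x1f8 blk=31 s=3: VC-HIT | VC [7]
  [8] addr=0x49 blk=4 s=0: MISS | VC [7]
  [9] addr=0x1f7 blk=31 s=3: L1-HIT | VC [7]
  [10] addr=0x1cb blk=28 s=0: MISS | VC [7, 4]
  [11] addr=0x7c blk=7 s=3: VC-HIT | VC [31, 4]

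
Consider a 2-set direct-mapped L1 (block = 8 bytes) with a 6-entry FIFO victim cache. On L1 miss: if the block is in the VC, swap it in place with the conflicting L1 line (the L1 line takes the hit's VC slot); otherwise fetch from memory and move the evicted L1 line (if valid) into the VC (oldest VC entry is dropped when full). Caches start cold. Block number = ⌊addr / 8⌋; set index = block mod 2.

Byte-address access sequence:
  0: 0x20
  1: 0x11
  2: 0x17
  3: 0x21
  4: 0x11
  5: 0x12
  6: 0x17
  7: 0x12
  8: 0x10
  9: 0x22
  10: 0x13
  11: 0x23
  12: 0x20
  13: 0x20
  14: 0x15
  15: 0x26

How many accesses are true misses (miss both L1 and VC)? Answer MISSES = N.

MISSES = 2

  [0] addr=0x20 blk=4 s=0: MISS | VC []
  [1] addr=0x11 blk=2 s=0: MISS | VC [4]
  [2] addr=0x17 blk=2 s=0: L1-HIT | VC [4]
  [3] addr=0x21 blk=4 s=0: VC-HIT | VC [2]
  [4] addr=0x11 blk=2 s=0: VC-HIT | VC [4]
  [5] addr=0x12 blk=2 s=0: L1-HIT | VC [4]
  [6] addr=0x17 blk=2 s=0: L1-HIT | VC [4]
  [7] addr=0x12 blk=2 s=0: L1-HIT | VC [4]
  [8] addr=0x10 blk=2 s=0: L1-HIT | VC [4]
  [9] addr=0x22 blk=4 s=0: VC-HIT | VC [2]
  [10] addr=0x13 blk=2 s=0: VC-HIT | VC [4]
  [11] addr=0x23 blk=4 s=0: VC-HIT | VC [2]
  [12] addr=0x20 blk=4 s=0: L1-HIT | VC [2]
  [13] addr=0x20 blk=4 s=0: L1-HIT | VC [2]
  [14] addr=0x15 blk=2 s=0: VC-HIT | VC [4]
  [15] addr=0x26 blk=4 s=0: VC-HIT | VC [2]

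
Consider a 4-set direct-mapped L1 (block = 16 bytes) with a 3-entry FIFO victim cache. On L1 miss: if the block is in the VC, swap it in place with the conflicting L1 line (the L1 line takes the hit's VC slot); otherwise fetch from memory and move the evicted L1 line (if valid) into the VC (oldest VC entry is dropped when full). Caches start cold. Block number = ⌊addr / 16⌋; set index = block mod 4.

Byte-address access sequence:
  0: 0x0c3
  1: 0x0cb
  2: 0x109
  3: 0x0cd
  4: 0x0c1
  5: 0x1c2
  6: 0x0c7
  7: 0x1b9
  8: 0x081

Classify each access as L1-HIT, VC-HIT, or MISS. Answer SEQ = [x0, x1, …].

SEQ = [MISS, L1-HIT, MISS, VC-HIT, L1-HIT, MISS, VC-HIT, MISS, MISS]

#0 0xc3→b12/s0 MISS; vc=[]
#1 0xcb→b12/s0 L1-HIT; vc=[]
#2 0x109→b16/s0 MISS; vc=[12]
#3 0xcd→b12/s0 VC-HIT; vc=[16]
#4 0xc1→b12/s0 L1-HIT; vc=[16]
#5 0x1c2→b28/s0 MISS; vc=[16,12]
#6 0xc7→b12/s0 VC-HIT; vc=[16,28]
#7 0x1b9→b27/s3 MISS; vc=[16,28]
#8 0x81→b8/s0 MISS; vc=[16,28,12]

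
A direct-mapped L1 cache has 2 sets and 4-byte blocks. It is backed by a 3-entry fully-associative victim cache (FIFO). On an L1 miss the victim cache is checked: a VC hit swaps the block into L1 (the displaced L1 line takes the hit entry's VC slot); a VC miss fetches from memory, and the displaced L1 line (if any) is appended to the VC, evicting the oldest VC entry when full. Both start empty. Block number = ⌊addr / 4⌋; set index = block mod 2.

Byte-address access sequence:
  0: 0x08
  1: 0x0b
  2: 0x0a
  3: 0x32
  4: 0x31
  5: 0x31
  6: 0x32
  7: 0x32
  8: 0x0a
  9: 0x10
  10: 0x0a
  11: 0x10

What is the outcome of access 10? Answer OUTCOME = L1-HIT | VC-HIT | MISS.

#0 0x8→b2/s0 MISS; vc=[]
#1 0xb→b2/s0 L1-HIT; vc=[]
#2 0xa→b2/s0 L1-HIT; vc=[]
#3 0x32→b12/s0 MISS; vc=[2]
#4 0x31→b12/s0 L1-HIT; vc=[2]
#5 0x31→b12/s0 L1-HIT; vc=[2]
#6 0x32→b12/s0 L1-HIT; vc=[2]
#7 0x32→b12/s0 L1-HIT; vc=[2]
#8 0xa→b2/s0 VC-HIT; vc=[12]
#9 0x10→b4/s0 MISS; vc=[12,2]
#10 0xa→b2/s0 VC-HIT; vc=[12,4]
#11 0x10→b4/s0 VC-HIT; vc=[12,2]

OUTCOME = VC-HIT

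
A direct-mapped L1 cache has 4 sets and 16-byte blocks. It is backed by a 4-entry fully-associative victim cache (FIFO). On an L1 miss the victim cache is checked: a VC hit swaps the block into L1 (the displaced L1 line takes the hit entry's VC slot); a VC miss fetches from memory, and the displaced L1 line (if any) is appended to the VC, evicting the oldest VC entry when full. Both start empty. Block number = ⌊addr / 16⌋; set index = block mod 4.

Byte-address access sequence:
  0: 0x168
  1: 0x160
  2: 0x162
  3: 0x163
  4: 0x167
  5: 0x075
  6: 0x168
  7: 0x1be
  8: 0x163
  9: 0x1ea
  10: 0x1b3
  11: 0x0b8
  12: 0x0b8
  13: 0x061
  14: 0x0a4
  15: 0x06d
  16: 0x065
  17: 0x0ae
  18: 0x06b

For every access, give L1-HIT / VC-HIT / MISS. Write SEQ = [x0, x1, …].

SEQ = [MISS, L1-HIT, L1-HIT, L1-HIT, L1-HIT, MISS, L1-HIT, MISS, L1-HIT, MISS, L1-HIT, MISS, L1-HIT, MISS, MISS, VC-HIT, L1-HIT, VC-HIT, VC-HIT]

  [0] addr=0x168 blk=22 s=2: MISS | VC []
  [1] addr=0x160 blk=22 s=2: L1-HIT | VC []
  [2] addr=0x162 blk=22 s=2: L1-HIT | VC []
  [3] addr=0x163 blk=22 s=2: L1-HIT | VC []
  [4] addr=0x167 blk=22 s=2: L1-HIT | VC []
  [5] addr=0x75 blk=7 s=3: MISS | VC []
  [6] addr=0x168 blk=22 s=2: L1-HIT | VC []
  [7] addr=0x1be blk=27 s=3: MISS | VC [7]
  [8] addr=0x163 blk=22 s=2: L1-HIT | VC [7]
  [9] addr=0x1ea blk=30 s=2: MISS | VC [7, 22]
  [10] addr=0x1b3 blk=27 s=3: L1-HIT | VC [7, 22]
  [11] addr=0xb8 blk=11 s=3: MISS | VC [7, 22, 27]
  [12] addr=0xb8 blk=11 s=3: L1-HIT | VC [7, 22, 27]
  [13] addr=0x61 blk=6 s=2: MISS | VC [7, 22, 27, 30]
  [14] addr=0xa4 blk=10 s=2: MISS | VC [22, 27, 30, 6]
  [15] addr=0x6d blk=6 s=2: VC-HIT | VC [22, 27, 30, 10]
  [16] addr=0x65 blk=6 s=2: L1-HIT | VC [22, 27, 30, 10]
  [17] addr=0xae blk=10 s=2: VC-HIT | VC [22, 27, 30, 6]
  [18] addr=0x6b blk=6 s=2: VC-HIT | VC [22, 27, 30, 10]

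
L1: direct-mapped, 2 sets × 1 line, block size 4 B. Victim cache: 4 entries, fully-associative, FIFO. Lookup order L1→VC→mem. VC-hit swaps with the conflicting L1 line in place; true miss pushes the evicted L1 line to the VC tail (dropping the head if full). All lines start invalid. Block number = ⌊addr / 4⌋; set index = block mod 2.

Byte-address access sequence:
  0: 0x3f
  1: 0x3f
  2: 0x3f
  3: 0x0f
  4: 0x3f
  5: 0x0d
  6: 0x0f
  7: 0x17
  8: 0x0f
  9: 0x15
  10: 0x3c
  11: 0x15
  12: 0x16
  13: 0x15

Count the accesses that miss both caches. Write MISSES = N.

MISSES = 3

#0 0x3f→b15/s1 MISS; vc=[]
#1 0x3f→b15/s1 L1-HIT; vc=[]
#2 0x3f→b15/s1 L1-HIT; vc=[]
#3 0xf→b3/s1 MISS; vc=[15]
#4 0x3f→b15/s1 VC-HIT; vc=[3]
#5 0xd→b3/s1 VC-HIT; vc=[15]
#6 0xf→b3/s1 L1-HIT; vc=[15]
#7 0x17→b5/s1 MISS; vc=[15,3]
#8 0xf→b3/s1 VC-HIT; vc=[15,5]
#9 0x15→b5/s1 VC-HIT; vc=[15,3]
#10 0x3c→b15/s1 VC-HIT; vc=[5,3]
#11 0x15→b5/s1 VC-HIT; vc=[15,3]
#12 0x16→b5/s1 L1-HIT; vc=[15,3]
#13 0x15→b5/s1 L1-HIT; vc=[15,3]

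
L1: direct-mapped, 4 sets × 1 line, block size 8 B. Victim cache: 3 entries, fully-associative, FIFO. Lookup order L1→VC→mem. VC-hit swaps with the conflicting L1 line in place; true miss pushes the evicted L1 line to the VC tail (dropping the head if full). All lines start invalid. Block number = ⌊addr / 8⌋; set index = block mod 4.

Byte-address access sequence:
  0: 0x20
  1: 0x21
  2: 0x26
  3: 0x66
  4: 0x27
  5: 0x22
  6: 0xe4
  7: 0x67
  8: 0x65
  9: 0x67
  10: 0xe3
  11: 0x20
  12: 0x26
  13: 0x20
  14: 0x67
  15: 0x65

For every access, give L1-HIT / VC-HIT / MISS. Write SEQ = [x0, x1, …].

#0 0x20→b4/s0 MISS; vc=[]
#1 0x21→b4/s0 L1-HIT; vc=[]
#2 0x26→b4/s0 L1-HIT; vc=[]
#3 0x66→b12/s0 MISS; vc=[4]
#4 0x27→b4/s0 VC-HIT; vc=[12]
#5 0x22→b4/s0 L1-HIT; vc=[12]
#6 0xe4→b28/s0 MISS; vc=[12,4]
#7 0x67→b12/s0 VC-HIT; vc=[28,4]
#8 0x65→b12/s0 L1-HIT; vc=[28,4]
#9 0x67→b12/s0 L1-HIT; vc=[28,4]
#10 0xe3→b28/s0 VC-HIT; vc=[12,4]
#11 0x20→b4/s0 VC-HIT; vc=[12,28]
#12 0x26→b4/s0 L1-HIT; vc=[12,28]
#13 0x20→b4/s0 L1-HIT; vc=[12,28]
#14 0x67→b12/s0 VC-HIT; vc=[4,28]
#15 0x65→b12/s0 L1-HIT; vc=[4,28]

SEQ = [MISS, L1-HIT, L1-HIT, MISS, VC-HIT, L1-HIT, MISS, VC-HIT, L1-HIT, L1-HIT, VC-HIT, VC-HIT, L1-HIT, L1-HIT, VC-HIT, L1-HIT]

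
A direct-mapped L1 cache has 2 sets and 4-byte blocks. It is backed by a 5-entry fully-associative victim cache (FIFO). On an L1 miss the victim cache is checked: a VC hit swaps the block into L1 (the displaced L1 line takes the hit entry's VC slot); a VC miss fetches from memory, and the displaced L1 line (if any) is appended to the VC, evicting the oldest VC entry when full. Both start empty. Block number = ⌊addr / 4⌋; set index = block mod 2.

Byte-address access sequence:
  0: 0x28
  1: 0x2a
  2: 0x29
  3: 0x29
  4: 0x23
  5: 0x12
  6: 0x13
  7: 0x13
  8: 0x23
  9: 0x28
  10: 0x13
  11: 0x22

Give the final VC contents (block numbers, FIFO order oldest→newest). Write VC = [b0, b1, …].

  [0] addr=0x28 blk=10 s=0: MISS | VC []
  [1] addr=0x2a blk=10 s=0: L1-HIT | VC []
  [2] addr=0x29 blk=10 s=0: L1-HIT | VC []
  [3] addr=0x29 blk=10 s=0: L1-HIT | VC []
  [4] addr=0x23 blk=8 s=0: MISS | VC [10]
  [5] addr=0x12 blk=4 s=0: MISS | VC [10, 8]
  [6] addr=0x13 blk=4 s=0: L1-HIT | VC [10, 8]
  [7] addr=0x13 blk=4 s=0: L1-HIT | VC [10, 8]
  [8] addr=0x23 blk=8 s=0: VC-HIT | VC [10, 4]
  [9] addr=0x28 blk=10 s=0: VC-HIT | VC [8, 4]
  [10] addr=0x13 blk=4 s=0: VC-HIT | VC [8, 10]
  [11] addr=0x22 blk=8 s=0: VC-HIT | VC [4, 10]

VC = [4, 10]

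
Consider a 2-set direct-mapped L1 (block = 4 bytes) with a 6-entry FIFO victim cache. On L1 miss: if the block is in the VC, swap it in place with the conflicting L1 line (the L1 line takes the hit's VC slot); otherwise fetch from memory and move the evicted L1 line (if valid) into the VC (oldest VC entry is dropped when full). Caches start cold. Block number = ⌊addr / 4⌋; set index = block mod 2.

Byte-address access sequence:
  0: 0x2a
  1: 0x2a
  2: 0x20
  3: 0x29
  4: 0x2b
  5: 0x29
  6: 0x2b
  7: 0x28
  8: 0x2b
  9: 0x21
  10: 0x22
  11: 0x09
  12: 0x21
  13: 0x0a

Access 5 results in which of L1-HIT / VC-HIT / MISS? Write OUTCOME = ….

0: 0x2a (blk 10, set 0) → MISS  vc=[]
1: 0x2a (blk 10, set 0) → L1-HIT  vc=[]
2: 0x20 (blk 8, set 0) → MISS  vc=[10]
3: 0x29 (blk 10, set 0) → VC-HIT  vc=[8]
4: 0x2b (blk 10, set 0) → L1-HIT  vc=[8]
5: 0x29 (blk 10, set 0) → L1-HIT  vc=[8]
6: 0x2b (blk 10, set 0) → L1-HIT  vc=[8]
7: 0x28 (blk 10, set 0) → L1-HIT  vc=[8]
8: 0x2b (blk 10, set 0) → L1-HIT  vc=[8]
9: 0x21 (blk 8, set 0) → VC-HIT  vc=[10]
10: 0x22 (blk 8, set 0) → L1-HIT  vc=[10]
11: 0x9 (blk 2, set 0) → MISS  vc=[10, 8]
12: 0x21 (blk 8, set 0) → VC-HIT  vc=[10, 2]
13: 0xa (blk 2, set 0) → VC-HIT  vc=[10, 8]

OUTCOME = L1-HIT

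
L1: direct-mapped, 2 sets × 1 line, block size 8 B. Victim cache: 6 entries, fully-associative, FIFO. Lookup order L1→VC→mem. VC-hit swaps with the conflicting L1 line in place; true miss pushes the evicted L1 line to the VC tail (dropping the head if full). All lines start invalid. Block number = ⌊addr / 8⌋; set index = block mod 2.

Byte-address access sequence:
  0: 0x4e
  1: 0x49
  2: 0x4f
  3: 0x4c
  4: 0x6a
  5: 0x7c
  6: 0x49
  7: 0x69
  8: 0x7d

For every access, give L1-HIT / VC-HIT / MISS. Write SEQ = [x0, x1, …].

SEQ = [MISS, L1-HIT, L1-HIT, L1-HIT, MISS, MISS, VC-HIT, VC-HIT, VC-HIT]

0: 0x4e (blk 9, set 1) → MISS  vc=[]
1: 0x49 (blk 9, set 1) → L1-HIT  vc=[]
2: 0x4f (blk 9, set 1) → L1-HIT  vc=[]
3: 0x4c (blk 9, set 1) → L1-HIT  vc=[]
4: 0x6a (blk 13, set 1) → MISS  vc=[9]
5: 0x7c (blk 15, set 1) → MISS  vc=[9, 13]
6: 0x49 (blk 9, set 1) → VC-HIT  vc=[15, 13]
7: 0x69 (blk 13, set 1) → VC-HIT  vc=[15, 9]
8: 0x7d (blk 15, set 1) → VC-HIT  vc=[13, 9]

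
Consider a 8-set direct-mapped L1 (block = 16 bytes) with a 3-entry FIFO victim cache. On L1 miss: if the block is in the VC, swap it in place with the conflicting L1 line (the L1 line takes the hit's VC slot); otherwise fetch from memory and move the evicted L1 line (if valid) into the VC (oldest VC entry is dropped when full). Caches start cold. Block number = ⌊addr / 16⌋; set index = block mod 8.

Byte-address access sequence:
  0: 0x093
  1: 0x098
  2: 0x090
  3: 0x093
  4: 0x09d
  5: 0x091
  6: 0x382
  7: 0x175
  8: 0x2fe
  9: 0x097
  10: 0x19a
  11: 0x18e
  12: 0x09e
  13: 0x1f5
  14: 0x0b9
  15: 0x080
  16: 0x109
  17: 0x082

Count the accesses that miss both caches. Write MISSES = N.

MISSES = 10

#0 0x93→b9/s1 MISS; vc=[]
#1 0x98→b9/s1 L1-HIT; vc=[]
#2 0x90→b9/s1 L1-HIT; vc=[]
#3 0x93→b9/s1 L1-HIT; vc=[]
#4 0x9d→b9/s1 L1-HIT; vc=[]
#5 0x91→b9/s1 L1-HIT; vc=[]
#6 0x382→b56/s0 MISS; vc=[]
#7 0x175→b23/s7 MISS; vc=[]
#8 0x2fe→b47/s7 MISS; vc=[23]
#9 0x97→b9/s1 L1-HIT; vc=[23]
#10 0x19a→b25/s1 MISS; vc=[23,9]
#11 0x18e→b24/s0 MISS; vc=[23,9,56]
#12 0x9e→b9/s1 VC-HIT; vc=[23,25,56]
#13 0x1f5→b31/s7 MISS; vc=[25,56,47]
#14 0xb9→b11/s3 MISS; vc=[25,56,47]
#15 0x80→b8/s0 MISS; vc=[56,47,24]
#16 0x109→b16/s0 MISS; vc=[47,24,8]
#17 0x82→b8/s0 VC-HIT; vc=[47,24,16]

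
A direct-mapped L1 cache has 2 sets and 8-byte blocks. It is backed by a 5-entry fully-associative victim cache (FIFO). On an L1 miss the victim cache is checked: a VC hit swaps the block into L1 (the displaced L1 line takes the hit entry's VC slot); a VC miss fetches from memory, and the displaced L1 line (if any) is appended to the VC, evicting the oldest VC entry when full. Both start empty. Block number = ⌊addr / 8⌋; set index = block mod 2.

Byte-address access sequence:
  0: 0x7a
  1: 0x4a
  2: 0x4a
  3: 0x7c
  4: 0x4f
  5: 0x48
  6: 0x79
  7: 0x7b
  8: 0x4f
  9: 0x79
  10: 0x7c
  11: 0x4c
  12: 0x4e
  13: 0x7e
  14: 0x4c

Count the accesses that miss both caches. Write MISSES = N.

MISSES = 2

  [0] addr=0x7a blk=15 s=1: MISS | VC []
  [1] addr=0x4a blk=9 s=1: MISS | VC [15]
  [2] addr=0x4a blk=9 s=1: L1-HIT | VC [15]
  [3] addr=0x7c blk=15 s=1: VC-HIT | VC [9]
  [4] addr=0x4f blk=9 s=1: VC-HIT | VC [15]
  [5] addr=0x48 blk=9 s=1: L1-HIT | VC [15]
  [6] addr=0x79 blk=15 s=1: VC-HIT | VC [9]
  [7] addr=0x7b blk=15 s=1: L1-HIT | VC [9]
  [8] addr=0x4f blk=9 s=1: VC-HIT | VC [15]
  [9] addr=0x79 blk=15 s=1: VC-HIT | VC [9]
  [10] addr=0x7c blk=15 s=1: L1-HIT | VC [9]
  [11] addr=0x4c blk=9 s=1: VC-HIT | VC [15]
  [12] addr=0x4e blk=9 s=1: L1-HIT | VC [15]
  [13] addr=0x7e blk=15 s=1: VC-HIT | VC [9]
  [14] addr=0x4c blk=9 s=1: VC-HIT | VC [15]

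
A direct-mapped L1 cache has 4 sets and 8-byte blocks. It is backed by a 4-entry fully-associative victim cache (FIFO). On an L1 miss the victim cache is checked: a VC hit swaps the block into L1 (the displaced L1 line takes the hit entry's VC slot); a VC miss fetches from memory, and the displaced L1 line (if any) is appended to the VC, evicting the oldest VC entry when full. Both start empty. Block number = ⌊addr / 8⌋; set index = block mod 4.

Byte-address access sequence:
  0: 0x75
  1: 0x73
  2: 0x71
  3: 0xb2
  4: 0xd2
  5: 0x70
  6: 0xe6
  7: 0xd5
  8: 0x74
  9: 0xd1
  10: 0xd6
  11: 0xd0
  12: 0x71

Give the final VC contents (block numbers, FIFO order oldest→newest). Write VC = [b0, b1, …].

VC = [26, 22]

0: 0x75 (blk 14, set 2) → MISS  vc=[]
1: 0x73 (blk 14, set 2) → L1-HIT  vc=[]
2: 0x71 (blk 14, set 2) → L1-HIT  vc=[]
3: 0xb2 (blk 22, set 2) → MISS  vc=[14]
4: 0xd2 (blk 26, set 2) → MISS  vc=[14, 22]
5: 0x70 (blk 14, set 2) → VC-HIT  vc=[26, 22]
6: 0xe6 (blk 28, set 0) → MISS  vc=[26, 22]
7: 0xd5 (blk 26, set 2) → VC-HIT  vc=[14, 22]
8: 0x74 (blk 14, set 2) → VC-HIT  vc=[26, 22]
9: 0xd1 (blk 26, set 2) → VC-HIT  vc=[14, 22]
10: 0xd6 (blk 26, set 2) → L1-HIT  vc=[14, 22]
11: 0xd0 (blk 26, set 2) → L1-HIT  vc=[14, 22]
12: 0x71 (blk 14, set 2) → VC-HIT  vc=[26, 22]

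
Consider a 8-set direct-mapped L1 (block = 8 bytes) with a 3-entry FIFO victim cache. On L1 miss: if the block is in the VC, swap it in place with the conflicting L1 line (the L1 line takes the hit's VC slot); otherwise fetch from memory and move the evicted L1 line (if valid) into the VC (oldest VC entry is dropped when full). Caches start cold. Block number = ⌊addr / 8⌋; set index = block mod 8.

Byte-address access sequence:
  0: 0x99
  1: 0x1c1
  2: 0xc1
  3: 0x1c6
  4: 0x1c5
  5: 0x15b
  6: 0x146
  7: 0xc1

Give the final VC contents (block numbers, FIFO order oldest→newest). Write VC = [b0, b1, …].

VC = [40, 19, 56]

#0 0x99→b19/s3 MISS; vc=[]
#1 0x1c1→b56/s0 MISS; vc=[]
#2 0xc1→b24/s0 MISS; vc=[56]
#3 0x1c6→b56/s0 VC-HIT; vc=[24]
#4 0x1c5→b56/s0 L1-HIT; vc=[24]
#5 0x15b→b43/s3 MISS; vc=[24,19]
#6 0x146→b40/s0 MISS; vc=[24,19,56]
#7 0xc1→b24/s0 VC-HIT; vc=[40,19,56]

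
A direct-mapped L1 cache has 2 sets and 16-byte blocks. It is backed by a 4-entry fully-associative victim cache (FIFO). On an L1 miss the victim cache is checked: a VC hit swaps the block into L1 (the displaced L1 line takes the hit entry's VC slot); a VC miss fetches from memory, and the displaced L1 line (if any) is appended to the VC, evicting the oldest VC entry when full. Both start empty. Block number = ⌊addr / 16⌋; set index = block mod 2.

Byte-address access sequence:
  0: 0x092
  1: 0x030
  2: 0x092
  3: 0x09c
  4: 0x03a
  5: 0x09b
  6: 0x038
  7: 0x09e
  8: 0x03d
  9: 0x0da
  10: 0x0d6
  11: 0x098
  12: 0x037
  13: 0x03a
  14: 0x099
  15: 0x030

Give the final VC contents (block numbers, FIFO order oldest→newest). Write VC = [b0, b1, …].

  [0] addr=0x92 blk=9 s=1: MISS | VC []
  [1] addr=0x30 blk=3 s=1: MISS | VC [9]
  [2] addr=0x92 blk=9 s=1: VC-HIT | VC [3]
  [3] addr=0x9c blk=9 s=1: L1-HIT | VC [3]
  [4] addr=0x3a blk=3 s=1: VC-HIT | VC [9]
  [5] addr=0x9b blk=9 s=1: VC-HIT | VC [3]
  [6] addr=0x38 blk=3 s=1: VC-HIT | VC [9]
  [7] addr=0x9e blk=9 s=1: VC-HIT | VC [3]
  [8] addr=0x3d blk=3 s=1: VC-HIT | VC [9]
  [9] addr=0xda blk=13 s=1: MISS | VC [9, 3]
  [10] addr=0xd6 blk=13 s=1: L1-HIT | VC [9, 3]
  [11] addr=0x98 blk=9 s=1: VC-HIT | VC [13, 3]
  [12] addr=0x37 blk=3 s=1: VC-HIT | VC [13, 9]
  [13] addr=0x3a blk=3 s=1: L1-HIT | VC [13, 9]
  [14] addr=0x99 blk=9 s=1: VC-HIT | VC [13, 3]
  [15] addr=0x30 blk=3 s=1: VC-HIT | VC [13, 9]

VC = [13, 9]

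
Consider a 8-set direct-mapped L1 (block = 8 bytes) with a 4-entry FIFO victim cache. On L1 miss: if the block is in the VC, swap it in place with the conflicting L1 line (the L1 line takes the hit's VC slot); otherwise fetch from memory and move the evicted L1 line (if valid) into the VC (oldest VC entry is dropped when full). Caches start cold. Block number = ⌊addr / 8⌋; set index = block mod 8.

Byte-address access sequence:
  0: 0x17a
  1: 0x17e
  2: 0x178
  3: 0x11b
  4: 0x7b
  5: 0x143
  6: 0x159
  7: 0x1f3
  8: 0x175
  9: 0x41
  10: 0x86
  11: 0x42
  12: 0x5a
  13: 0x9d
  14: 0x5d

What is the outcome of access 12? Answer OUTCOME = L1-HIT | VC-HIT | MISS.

  [0] addr=0x17a blk=47 s=7: MISS | VC []
  [1] addr=0x17e blk=47 s=7: L1-HIT | VC []
  [2] addr=0x178 blk=47 s=7: L1-HIT | VC []
  [3] addr=0x11b blk=35 s=3: MISS | VC []
  [4] addr=0x7b blk=15 s=7: MISS | VC [47]
  [5] addr=0x143 blk=40 s=0: MISS | VC [47]
  [6] addr=0x159 blk=43 s=3: MISS | VC [47, 35]
  [7] addr=0x1f3 blk=62 s=6: MISS | VC [47, 35]
  [8] addr=0x175 blk=46 s=6: MISS | VC [47, 35, 62]
  [9] addr=0x41 blk=8 s=0: MISS | VC [47, 35, 62, 40]
  [10] addr=0x86 blk=16 s=0: MISS | VC [35, 62, 40, 8]
  [11] addr=0x42 blk=8 s=0: VC-HIT | VC [35, 62, 40, 16]
  [12] addr=0x5a blk=11 s=3: MISS | VC [62, 40, 16, 43]
  [13] addr=0x9d blk=19 s=3: MISS | VC [40, 16, 43, 11]
  [14] addr=0x5d blk=11 s=3: VC-HIT | VC [40, 16, 43, 19]

OUTCOME = MISS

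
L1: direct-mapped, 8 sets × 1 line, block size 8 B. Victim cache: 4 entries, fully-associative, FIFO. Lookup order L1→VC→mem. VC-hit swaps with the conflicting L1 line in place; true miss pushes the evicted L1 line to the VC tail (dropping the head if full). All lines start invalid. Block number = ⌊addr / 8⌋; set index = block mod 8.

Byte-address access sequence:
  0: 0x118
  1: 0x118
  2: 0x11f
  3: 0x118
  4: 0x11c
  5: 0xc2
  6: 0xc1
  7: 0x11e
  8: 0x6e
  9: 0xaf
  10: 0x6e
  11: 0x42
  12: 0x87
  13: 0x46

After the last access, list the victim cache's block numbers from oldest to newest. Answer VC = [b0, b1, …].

0: 0x118 (blk 35, set 3) → MISS  vc=[]
1: 0x118 (blk 35, set 3) → L1-HIT  vc=[]
2: 0x11f (blk 35, set 3) → L1-HIT  vc=[]
3: 0x118 (blk 35, set 3) → L1-HIT  vc=[]
4: 0x11c (blk 35, set 3) → L1-HIT  vc=[]
5: 0xc2 (blk 24, set 0) → MISS  vc=[]
6: 0xc1 (blk 24, set 0) → L1-HIT  vc=[]
7: 0x11e (blk 35, set 3) → L1-HIT  vc=[]
8: 0x6e (blk 13, set 5) → MISS  vc=[]
9: 0xaf (blk 21, set 5) → MISS  vc=[13]
10: 0x6e (blk 13, set 5) → VC-HIT  vc=[21]
11: 0x42 (blk 8, set 0) → MISS  vc=[21, 24]
12: 0x87 (blk 16, set 0) → MISS  vc=[21, 24, 8]
13: 0x46 (blk 8, set 0) → VC-HIT  vc=[21, 24, 16]

VC = [21, 24, 16]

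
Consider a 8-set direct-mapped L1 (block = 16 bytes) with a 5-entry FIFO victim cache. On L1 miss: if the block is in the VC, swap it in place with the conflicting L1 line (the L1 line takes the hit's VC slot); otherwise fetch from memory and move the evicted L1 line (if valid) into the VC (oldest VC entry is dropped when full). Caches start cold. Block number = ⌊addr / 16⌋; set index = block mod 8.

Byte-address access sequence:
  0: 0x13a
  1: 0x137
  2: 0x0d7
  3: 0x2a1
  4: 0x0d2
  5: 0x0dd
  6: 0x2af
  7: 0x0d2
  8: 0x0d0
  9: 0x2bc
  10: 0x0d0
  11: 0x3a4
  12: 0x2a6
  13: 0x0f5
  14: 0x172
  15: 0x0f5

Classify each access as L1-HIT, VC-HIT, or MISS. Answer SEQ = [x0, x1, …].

  [0] addr=0x13a blk=19 s=3: MISS | VC []
  [1] addr=0x137 blk=19 s=3: L1-HIT | VC []
  [2] addr=0xd7 blk=13 s=5: MISS | VC []
  [3] addr=0x2a1 blk=42 s=2: MISS | VC []
  [4] addr=0xd2 blk=13 s=5: L1-HIT | VC []
  [5] addr=0xdd blk=13 s=5: L1-HIT | VC []
  [6] addr=0x2af blk=42 s=2: L1-HIT | VC []
  [7] addr=0xd2 blk=13 s=5: L1-HIT | VC []
  [8] addr=0xd0 blk=13 s=5: L1-HIT | VC []
  [9] addr=0x2bc blk=43 s=3: MISS | VC [19]
  [10] addr=0xd0 blk=13 s=5: L1-HIT | VC [19]
  [11] addr=0x3a4 blk=58 s=2: MISS | VC [19, 42]
  [12] addr=0x2a6 blk=42 s=2: VC-HIT | VC [19, 58]
  [13] addr=0xf5 blk=15 s=7: MISS | VC [19, 58]
  [14] addr=0x172 blk=23 s=7: MISS | VC [19, 58, 15]
  [15] addr=0xf5 blk=15 s=7: VC-HIT | VC [19, 58, 23]

SEQ = [MISS, L1-HIT, MISS, MISS, L1-HIT, L1-HIT, L1-HIT, L1-HIT, L1-HIT, MISS, L1-HIT, MISS, VC-HIT, MISS, MISS, VC-HIT]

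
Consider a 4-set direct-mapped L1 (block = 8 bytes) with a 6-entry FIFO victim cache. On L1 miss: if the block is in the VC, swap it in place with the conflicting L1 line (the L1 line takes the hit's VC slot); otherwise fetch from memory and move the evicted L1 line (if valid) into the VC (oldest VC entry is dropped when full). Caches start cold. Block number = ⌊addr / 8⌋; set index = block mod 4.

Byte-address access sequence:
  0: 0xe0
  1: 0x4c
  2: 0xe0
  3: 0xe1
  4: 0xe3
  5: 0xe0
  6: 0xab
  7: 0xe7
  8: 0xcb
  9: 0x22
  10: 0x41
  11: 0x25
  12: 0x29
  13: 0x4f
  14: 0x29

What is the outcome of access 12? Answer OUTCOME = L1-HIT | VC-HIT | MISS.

OUTCOME = MISS

0: 0xe0 (blk 28, set 0) → MISS  vc=[]
1: 0x4c (blk 9, set 1) → MISS  vc=[]
2: 0xe0 (blk 28, set 0) → L1-HIT  vc=[]
3: 0xe1 (blk 28, set 0) → L1-HIT  vc=[]
4: 0xe3 (blk 28, set 0) → L1-HIT  vc=[]
5: 0xe0 (blk 28, set 0) → L1-HIT  vc=[]
6: 0xab (blk 21, set 1) → MISS  vc=[9]
7: 0xe7 (blk 28, set 0) → L1-HIT  vc=[9]
8: 0xcb (blk 25, set 1) → MISS  vc=[9, 21]
9: 0x22 (blk 4, set 0) → MISS  vc=[9, 21, 28]
10: 0x41 (blk 8, set 0) → MISS  vc=[9, 21, 28, 4]
11: 0x25 (blk 4, set 0) → VC-HIT  vc=[9, 21, 28, 8]
12: 0x29 (blk 5, set 1) → MISS  vc=[9, 21, 28, 8, 25]
13: 0x4f (blk 9, set 1) → VC-HIT  vc=[5, 21, 28, 8, 25]
14: 0x29 (blk 5, set 1) → VC-HIT  vc=[9, 21, 28, 8, 25]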